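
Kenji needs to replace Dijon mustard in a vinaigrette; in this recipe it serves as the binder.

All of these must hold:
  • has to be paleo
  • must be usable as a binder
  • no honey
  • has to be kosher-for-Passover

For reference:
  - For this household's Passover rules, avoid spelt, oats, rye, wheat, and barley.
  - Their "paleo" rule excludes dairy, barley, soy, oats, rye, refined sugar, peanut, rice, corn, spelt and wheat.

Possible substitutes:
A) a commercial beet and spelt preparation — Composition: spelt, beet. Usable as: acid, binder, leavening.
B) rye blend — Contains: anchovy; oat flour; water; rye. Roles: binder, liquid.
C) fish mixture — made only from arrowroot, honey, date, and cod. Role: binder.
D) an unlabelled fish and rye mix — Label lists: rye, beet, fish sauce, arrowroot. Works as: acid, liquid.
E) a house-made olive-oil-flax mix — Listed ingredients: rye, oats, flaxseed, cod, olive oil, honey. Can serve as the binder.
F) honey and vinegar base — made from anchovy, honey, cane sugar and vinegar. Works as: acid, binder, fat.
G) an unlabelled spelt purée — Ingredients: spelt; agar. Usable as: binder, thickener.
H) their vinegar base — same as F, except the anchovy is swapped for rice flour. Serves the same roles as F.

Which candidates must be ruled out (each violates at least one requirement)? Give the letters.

A, B, C, D, E, F, G, H

A: has spelt, so not kosher-for-Passover; has spelt, so not paleo — out
B: has oat flour, so not kosher-for-Passover; has oat flour, so not paleo — reject
C: has honey, so not honey-free — reject
D: not usable as a binder; has rye, so not kosher-for-Passover (and 1 more) — out
E: has oats, so not kosher-for-Passover; has oats, so not paleo (and 1 more) — reject
F: has cane sugar, so not paleo; has honey, so not honey-free — out
G: has spelt, so not kosher-for-Passover; has spelt, so not paleo — reject
H: has rice flour, so not paleo; has honey, so not honey-free — reject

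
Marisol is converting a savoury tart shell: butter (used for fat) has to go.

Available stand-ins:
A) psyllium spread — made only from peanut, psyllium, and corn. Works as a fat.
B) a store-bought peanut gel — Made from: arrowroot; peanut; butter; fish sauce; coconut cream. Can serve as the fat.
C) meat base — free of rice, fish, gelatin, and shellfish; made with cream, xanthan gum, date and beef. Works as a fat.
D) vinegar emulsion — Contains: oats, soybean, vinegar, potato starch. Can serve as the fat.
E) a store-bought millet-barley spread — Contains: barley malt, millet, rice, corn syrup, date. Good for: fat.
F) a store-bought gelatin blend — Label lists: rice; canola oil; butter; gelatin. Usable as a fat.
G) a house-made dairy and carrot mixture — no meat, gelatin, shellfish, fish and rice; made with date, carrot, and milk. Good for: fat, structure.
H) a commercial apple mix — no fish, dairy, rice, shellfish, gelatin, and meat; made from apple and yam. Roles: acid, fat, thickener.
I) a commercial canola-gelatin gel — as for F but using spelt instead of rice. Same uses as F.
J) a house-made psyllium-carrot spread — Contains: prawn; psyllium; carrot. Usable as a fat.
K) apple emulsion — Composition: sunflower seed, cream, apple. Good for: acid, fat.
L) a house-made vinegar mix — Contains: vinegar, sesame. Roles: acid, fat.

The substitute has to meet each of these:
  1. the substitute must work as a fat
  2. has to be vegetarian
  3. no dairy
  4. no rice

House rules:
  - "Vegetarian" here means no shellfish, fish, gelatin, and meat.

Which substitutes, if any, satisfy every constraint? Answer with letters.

A: only corn, peanut, and psyllium; none excluded — OK
B: has fish sauce, so not vegetarian; has butter, so not dairy-free — reject
C: has beef, so not vegetarian; has cream, so not dairy-free — out
D: every rule checks out — valid
E: has rice, so not rice-free — no
F: has gelatin, so not vegetarian; has butter, so not dairy-free (and 1 more) — no
G: has milk, so not dairy-free — out
H: all constraints satisfied — OK
I: has gelatin, so not vegetarian; has butter, so not dairy-free — out
J: has prawn, so not vegetarian — out
K: has cream, so not dairy-free — no
L: all constraints satisfied — keep

A, D, H, L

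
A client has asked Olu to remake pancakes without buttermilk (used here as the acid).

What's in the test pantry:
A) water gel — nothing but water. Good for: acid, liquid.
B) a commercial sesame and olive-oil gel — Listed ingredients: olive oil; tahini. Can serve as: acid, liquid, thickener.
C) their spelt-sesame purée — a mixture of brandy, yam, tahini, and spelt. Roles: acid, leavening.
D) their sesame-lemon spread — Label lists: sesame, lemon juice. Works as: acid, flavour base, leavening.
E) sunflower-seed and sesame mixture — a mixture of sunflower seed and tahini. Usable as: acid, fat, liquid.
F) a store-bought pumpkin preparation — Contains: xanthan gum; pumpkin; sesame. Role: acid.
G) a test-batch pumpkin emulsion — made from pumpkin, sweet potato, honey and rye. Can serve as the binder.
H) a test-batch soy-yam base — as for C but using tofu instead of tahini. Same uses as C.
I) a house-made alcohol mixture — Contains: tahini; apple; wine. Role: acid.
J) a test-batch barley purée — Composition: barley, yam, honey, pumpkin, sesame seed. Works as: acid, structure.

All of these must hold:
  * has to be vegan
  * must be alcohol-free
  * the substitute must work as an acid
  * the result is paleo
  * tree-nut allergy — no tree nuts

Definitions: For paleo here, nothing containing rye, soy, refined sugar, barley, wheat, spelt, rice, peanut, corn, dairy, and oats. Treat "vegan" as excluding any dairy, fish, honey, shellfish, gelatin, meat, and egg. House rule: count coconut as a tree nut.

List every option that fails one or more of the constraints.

A: all constraints satisfied — OK
B: nothing on the exclusion list — valid
C: has spelt, so not paleo; has brandy, so not alcohol-free — reject
D: all constraints satisfied — OK
E: only tahini and sunflower seed; none excluded — valid
F: only sesame, xanthan gum and pumpkin; none excluded — OK
G: not usable as an acid; has rye, so not paleo (and 1 more) — out
H: has tofu, so not paleo; has brandy, so not alcohol-free — no
I: has wine, so not alcohol-free — no
J: has barley, so not paleo; has honey, so not vegan — out

C, G, H, I, J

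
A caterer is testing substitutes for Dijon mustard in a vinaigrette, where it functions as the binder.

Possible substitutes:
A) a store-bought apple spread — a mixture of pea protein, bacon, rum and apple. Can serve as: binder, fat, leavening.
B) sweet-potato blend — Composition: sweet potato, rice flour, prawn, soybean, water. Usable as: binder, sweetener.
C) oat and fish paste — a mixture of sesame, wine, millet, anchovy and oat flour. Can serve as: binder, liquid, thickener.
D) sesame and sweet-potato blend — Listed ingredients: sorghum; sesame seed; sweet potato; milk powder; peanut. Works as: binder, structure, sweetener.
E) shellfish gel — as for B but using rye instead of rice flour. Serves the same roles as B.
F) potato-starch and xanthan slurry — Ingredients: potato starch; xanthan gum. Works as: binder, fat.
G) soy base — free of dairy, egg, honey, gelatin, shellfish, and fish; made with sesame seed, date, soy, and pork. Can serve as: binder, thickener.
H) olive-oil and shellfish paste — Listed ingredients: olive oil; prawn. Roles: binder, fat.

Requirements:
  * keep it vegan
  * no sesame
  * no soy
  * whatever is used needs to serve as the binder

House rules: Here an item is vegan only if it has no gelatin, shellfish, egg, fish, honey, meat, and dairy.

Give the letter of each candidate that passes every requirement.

F

A: has bacon, so not vegan — out
B: has prawn, so not vegan; has soybean, so not soy-free — reject
C: has anchovy, so not vegan; has sesame, so not sesame-free — reject
D: has milk powder, so not vegan; has sesame seed, so not sesame-free — reject
E: has prawn, so not vegan; has soybean, so not soy-free — out
F: all constraints satisfied — OK
G: has pork, so not vegan; has soy, so not soy-free (and 1 more) — out
H: has prawn, so not vegan — out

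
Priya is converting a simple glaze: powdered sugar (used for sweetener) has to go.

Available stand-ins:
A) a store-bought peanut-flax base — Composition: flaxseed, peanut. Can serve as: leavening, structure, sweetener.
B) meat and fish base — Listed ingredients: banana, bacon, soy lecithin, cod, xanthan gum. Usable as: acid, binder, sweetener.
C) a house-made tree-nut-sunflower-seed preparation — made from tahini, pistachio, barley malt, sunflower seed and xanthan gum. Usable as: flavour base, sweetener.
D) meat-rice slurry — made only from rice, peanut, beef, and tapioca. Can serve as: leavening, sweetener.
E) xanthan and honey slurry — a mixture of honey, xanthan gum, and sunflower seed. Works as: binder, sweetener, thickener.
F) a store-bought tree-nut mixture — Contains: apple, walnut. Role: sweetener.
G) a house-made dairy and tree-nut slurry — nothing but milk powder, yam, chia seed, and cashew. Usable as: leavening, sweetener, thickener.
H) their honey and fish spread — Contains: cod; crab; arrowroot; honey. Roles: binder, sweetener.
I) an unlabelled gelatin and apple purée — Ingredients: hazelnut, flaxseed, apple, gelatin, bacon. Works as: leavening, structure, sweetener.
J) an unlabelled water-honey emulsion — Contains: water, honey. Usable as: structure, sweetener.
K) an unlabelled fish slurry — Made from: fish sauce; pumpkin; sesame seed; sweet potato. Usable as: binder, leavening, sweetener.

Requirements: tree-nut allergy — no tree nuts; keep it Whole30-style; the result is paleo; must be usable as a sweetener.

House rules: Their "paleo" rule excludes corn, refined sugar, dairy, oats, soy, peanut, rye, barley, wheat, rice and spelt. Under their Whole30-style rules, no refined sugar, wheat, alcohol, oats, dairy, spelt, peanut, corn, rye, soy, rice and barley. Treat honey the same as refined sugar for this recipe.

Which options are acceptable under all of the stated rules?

A: has peanut, so not paleo; has peanut, so not Whole30-style — no
B: has soy lecithin, so not paleo; has soy lecithin, so not Whole30-style — no
C: has barley malt, so not paleo; has barley malt, so not Whole30-style (and 1 more) — out
D: has peanut, so not paleo; has peanut, so not Whole30-style — reject
E: has honey, so not paleo; has honey, so not Whole30-style — no
F: has walnut, so not tree-nut-free — out
G: has milk powder, so not paleo; has milk powder, so not Whole30-style (and 1 more) — no
H: has honey, so not paleo; has honey, so not Whole30-style — reject
I: has hazelnut, so not tree-nut-free — no
J: has honey, so not paleo; has honey, so not Whole30-style — reject
K: every rule checks out — valid

K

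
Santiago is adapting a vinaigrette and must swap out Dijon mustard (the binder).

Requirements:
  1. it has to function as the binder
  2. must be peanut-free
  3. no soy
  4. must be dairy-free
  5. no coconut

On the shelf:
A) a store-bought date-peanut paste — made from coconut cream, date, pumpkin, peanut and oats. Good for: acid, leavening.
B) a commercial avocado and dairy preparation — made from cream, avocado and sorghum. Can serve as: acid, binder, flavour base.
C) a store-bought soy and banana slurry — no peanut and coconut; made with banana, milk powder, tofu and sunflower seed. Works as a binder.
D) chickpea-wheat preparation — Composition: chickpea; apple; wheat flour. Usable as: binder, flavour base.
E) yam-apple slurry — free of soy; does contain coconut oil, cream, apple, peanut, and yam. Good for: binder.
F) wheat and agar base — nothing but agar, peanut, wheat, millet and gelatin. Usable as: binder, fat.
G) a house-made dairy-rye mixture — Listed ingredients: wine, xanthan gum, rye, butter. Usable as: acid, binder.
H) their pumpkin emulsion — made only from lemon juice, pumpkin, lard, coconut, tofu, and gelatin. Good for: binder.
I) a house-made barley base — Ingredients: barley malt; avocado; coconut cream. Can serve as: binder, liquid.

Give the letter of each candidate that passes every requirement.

D

A: not usable as a binder; has peanut, so not peanut-free (and 1 more) — reject
B: has cream, so not dairy-free — reject
C: has milk powder, so not dairy-free; has tofu, so not soy-free — no
D: nothing on the exclusion list — valid
E: has peanut, so not peanut-free; has cream, so not dairy-free (and 1 more) — no
F: has peanut, so not peanut-free — no
G: has butter, so not dairy-free — out
H: has tofu, so not soy-free; has coconut, so not coconut-free — reject
I: has coconut cream, so not coconut-free — out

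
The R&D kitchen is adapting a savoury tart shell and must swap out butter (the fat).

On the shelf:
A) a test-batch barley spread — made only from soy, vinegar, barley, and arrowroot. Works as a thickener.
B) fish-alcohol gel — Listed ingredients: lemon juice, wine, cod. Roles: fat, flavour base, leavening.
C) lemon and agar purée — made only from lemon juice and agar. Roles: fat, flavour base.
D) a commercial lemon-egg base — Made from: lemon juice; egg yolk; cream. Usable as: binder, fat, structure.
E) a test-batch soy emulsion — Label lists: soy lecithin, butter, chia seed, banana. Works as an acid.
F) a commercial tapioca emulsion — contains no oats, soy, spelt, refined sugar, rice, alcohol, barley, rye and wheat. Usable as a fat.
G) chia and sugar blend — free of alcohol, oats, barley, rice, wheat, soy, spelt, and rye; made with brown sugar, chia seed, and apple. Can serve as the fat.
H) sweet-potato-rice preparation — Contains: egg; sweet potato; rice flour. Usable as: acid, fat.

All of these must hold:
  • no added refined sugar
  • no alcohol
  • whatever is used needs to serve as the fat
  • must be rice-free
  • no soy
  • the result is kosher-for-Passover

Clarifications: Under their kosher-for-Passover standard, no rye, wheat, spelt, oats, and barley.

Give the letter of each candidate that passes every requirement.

A: not usable as a fat; has barley, so not kosher-for-Passover (and 1 more) — reject
B: has wine, so not alcohol-free — reject
C: no rice, kosher-for-Passover — valid
D: works as a fat, no rice, no soy — keep
E: not usable as a fat; has soy lecithin, so not soy-free — reject
F: no rice, no soy — OK
G: has brown sugar, so not no-added-sugar — reject
H: has rice flour, so not rice-free — no

C, D, F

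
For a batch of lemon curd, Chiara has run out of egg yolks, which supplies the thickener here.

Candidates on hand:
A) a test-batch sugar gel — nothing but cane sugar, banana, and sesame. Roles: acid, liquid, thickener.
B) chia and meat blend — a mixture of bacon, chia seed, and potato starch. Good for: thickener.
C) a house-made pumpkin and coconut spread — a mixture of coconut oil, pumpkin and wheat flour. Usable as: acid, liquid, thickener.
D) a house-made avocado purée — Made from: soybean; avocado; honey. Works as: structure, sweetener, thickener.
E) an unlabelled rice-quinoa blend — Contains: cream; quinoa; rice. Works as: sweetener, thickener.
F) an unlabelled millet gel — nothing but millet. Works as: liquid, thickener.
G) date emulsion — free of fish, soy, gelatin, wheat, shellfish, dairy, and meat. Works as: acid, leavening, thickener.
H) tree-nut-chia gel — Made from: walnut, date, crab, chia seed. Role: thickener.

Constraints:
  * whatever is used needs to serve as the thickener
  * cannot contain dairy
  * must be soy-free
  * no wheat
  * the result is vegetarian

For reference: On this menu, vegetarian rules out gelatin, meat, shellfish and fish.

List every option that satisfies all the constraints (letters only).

A: vegetarian, no dairy — OK
B: has bacon, so not vegetarian — no
C: has wheat flour, so not wheat-free — out
D: has soybean, so not soy-free — reject
E: has cream, so not dairy-free — reject
F: nothing on the exclusion list — valid
G: vegetarian, no wheat — keep
H: has crab, so not vegetarian — reject

A, F, G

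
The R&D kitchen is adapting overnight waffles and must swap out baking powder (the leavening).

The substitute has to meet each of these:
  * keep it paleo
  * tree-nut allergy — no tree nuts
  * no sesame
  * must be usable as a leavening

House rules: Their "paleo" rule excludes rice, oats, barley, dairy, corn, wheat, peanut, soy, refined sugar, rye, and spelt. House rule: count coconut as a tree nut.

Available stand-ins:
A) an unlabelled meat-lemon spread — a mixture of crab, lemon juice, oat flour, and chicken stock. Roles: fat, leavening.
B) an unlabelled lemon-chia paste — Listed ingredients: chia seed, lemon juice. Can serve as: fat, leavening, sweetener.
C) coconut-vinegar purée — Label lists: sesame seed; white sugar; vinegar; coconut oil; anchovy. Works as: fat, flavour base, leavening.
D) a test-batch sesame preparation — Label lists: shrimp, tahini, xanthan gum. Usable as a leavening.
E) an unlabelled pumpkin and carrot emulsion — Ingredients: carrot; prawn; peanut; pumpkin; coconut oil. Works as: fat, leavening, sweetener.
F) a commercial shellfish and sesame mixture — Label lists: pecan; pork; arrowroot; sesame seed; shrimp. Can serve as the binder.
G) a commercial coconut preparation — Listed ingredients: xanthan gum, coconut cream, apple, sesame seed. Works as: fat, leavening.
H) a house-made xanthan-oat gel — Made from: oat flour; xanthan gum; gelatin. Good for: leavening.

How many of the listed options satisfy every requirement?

A: has oat flour, so not paleo — reject
B: only lemon juice and chia seed; none excluded — OK
C: has white sugar, so not paleo; has coconut oil, so not tree-nut-free (and 1 more) — out
D: has tahini, so not sesame-free — reject
E: has peanut, so not paleo; has coconut oil, so not tree-nut-free — reject
F: not usable as a leavening; has pecan, so not tree-nut-free (and 1 more) — no
G: has coconut cream, so not tree-nut-free; has sesame seed, so not sesame-free — reject
H: has oat flour, so not paleo — out

1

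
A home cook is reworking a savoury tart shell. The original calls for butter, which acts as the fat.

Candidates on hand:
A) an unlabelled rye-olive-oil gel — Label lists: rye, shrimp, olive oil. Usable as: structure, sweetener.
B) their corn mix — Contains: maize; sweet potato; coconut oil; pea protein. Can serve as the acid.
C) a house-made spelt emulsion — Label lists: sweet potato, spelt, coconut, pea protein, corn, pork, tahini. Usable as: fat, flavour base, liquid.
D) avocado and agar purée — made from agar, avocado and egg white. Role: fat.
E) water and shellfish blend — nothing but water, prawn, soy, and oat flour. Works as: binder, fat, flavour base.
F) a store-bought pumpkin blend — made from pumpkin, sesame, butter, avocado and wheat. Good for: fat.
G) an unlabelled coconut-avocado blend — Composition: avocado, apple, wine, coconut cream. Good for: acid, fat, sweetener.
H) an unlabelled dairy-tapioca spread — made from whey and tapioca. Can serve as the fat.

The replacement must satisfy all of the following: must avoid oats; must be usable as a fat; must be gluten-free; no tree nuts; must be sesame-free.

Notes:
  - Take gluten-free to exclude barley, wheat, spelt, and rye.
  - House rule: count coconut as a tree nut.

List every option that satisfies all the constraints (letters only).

A: not usable as a fat; has rye, so not gluten-free — no
B: not usable as a fat; has coconut oil, so not tree-nut-free — reject
C: has spelt, so not gluten-free; has coconut, so not tree-nut-free (and 1 more) — no
D: no sesame, gluten-free — OK
E: has oat flour, so not oat-free — reject
F: has wheat, so not gluten-free; has sesame, so not sesame-free — no
G: has coconut cream, so not tree-nut-free — no
H: no oats, no sesame — valid

D, H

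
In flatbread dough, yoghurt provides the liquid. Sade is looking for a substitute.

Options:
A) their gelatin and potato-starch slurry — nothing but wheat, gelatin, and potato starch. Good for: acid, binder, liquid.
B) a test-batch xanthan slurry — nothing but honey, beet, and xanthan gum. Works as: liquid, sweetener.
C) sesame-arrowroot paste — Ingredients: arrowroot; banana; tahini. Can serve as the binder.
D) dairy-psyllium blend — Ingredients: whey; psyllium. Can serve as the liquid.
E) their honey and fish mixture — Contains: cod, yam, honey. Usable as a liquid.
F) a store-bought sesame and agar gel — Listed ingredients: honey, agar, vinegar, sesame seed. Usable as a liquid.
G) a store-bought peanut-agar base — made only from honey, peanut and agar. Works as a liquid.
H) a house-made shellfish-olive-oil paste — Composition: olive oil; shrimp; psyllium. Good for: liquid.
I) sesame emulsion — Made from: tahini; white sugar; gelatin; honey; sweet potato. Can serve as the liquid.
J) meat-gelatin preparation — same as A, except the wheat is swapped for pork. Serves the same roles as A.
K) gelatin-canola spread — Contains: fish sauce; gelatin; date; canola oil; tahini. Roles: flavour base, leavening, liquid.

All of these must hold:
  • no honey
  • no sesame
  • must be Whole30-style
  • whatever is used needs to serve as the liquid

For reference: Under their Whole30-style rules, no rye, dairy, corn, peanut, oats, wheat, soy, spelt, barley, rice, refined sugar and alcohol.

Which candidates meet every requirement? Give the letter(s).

H, J

A: has wheat, so not Whole30-style — reject
B: has honey, so not honey-free — no
C: not usable as a liquid; has tahini, so not sesame-free — out
D: has whey, so not Whole30-style — reject
E: has honey, so not honey-free — no
F: has honey, so not honey-free; has sesame seed, so not sesame-free — no
G: has peanut, so not Whole30-style; has honey, so not honey-free — reject
H: nothing on the exclusion list — valid
I: has white sugar, so not Whole30-style; has honey, so not honey-free (and 1 more) — reject
J: only gelatin, pork, and potato starch; none excluded — keep
K: has tahini, so not sesame-free — no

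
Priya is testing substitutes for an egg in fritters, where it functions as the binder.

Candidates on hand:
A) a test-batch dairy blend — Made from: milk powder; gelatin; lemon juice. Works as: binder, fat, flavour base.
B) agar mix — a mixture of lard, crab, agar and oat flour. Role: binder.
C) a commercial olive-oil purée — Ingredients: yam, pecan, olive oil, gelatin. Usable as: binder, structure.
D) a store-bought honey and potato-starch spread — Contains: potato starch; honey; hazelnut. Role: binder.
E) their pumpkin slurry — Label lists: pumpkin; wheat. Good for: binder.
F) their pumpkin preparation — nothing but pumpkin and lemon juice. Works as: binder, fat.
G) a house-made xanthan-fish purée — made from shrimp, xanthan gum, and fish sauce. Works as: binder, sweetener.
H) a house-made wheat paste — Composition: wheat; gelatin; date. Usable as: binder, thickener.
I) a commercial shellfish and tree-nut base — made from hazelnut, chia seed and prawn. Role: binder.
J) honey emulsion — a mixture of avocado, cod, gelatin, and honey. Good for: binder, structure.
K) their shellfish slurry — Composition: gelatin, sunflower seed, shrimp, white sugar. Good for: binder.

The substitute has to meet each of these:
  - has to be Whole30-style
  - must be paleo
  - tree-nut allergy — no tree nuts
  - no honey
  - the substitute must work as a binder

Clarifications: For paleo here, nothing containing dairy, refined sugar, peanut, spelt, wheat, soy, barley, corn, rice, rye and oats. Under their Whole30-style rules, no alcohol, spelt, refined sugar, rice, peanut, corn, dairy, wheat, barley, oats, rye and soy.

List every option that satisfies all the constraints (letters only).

F, G

A: has milk powder, so not paleo; has milk powder, so not Whole30-style — out
B: has oat flour, so not paleo; has oat flour, so not Whole30-style — out
C: has pecan, so not tree-nut-free — no
D: has hazelnut, so not tree-nut-free; has honey, so not honey-free — no
E: has wheat, so not paleo; has wheat, so not Whole30-style — out
F: Whole30-style, no tree nuts — valid
G: only fish sauce, shrimp, and xanthan gum; none excluded — keep
H: has wheat, so not paleo; has wheat, so not Whole30-style — reject
I: has hazelnut, so not tree-nut-free — no
J: has honey, so not honey-free — reject
K: has white sugar, so not paleo; has white sugar, so not Whole30-style — reject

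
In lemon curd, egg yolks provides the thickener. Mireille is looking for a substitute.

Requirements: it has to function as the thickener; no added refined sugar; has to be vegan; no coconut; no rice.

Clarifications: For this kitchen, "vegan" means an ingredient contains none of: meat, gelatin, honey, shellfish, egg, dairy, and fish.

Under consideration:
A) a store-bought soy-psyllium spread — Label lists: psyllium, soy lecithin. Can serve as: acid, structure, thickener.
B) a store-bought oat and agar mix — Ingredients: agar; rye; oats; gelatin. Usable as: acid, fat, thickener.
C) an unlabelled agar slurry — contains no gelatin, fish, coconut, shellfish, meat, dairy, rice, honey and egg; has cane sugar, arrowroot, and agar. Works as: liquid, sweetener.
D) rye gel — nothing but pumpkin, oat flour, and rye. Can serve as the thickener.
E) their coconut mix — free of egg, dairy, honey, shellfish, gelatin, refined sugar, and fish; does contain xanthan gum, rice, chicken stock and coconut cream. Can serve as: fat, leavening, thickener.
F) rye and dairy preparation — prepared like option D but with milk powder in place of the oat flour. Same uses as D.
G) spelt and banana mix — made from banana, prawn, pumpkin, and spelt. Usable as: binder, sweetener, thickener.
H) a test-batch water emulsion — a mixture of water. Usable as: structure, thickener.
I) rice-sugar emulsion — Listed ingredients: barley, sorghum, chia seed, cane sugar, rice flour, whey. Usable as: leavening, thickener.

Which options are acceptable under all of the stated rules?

A, D, H

A: works as a thickener, no rice, no refined sugar — valid
B: has gelatin, so not vegan — out
C: not usable as a thickener; has cane sugar, so not no-added-sugar — no
D: vegan, no coconut — valid
E: has chicken stock, so not vegan; has coconut cream, so not coconut-free (and 1 more) — no
F: has milk powder, so not vegan — no
G: has prawn, so not vegan — reject
H: all constraints satisfied — OK
I: has whey, so not vegan; has cane sugar, so not no-added-sugar (and 1 more) — out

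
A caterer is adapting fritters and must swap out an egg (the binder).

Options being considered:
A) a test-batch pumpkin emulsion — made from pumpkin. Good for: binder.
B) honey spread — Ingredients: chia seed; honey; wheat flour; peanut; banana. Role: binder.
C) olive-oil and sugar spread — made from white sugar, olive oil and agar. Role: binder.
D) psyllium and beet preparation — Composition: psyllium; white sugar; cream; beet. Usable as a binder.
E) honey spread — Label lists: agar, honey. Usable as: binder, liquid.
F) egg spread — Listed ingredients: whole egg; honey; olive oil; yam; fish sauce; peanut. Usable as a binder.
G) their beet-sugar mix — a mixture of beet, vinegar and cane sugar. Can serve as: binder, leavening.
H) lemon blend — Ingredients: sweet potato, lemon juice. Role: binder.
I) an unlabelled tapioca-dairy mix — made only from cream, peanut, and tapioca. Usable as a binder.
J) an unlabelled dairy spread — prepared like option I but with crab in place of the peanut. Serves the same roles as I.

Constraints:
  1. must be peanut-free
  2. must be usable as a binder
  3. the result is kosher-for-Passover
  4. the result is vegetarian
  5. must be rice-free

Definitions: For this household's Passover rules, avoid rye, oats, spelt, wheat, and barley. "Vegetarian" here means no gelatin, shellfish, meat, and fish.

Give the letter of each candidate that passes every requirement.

A, C, D, E, G, H

A: works as a binder, kosher-for-Passover, vegetarian — valid
B: has wheat flour, so not kosher-for-Passover; has peanut, so not peanut-free — no
C: works as a binder, kosher-for-Passover, no rice — keep
D: works as a binder, no rice, kosher-for-Passover — OK
E: only honey and agar; none excluded — valid
F: has fish sauce, so not vegetarian; has peanut, so not peanut-free — reject
G: vegetarian, no peanut — valid
H: works as a binder, no peanut, kosher-for-Passover — valid
I: has peanut, so not peanut-free — reject
J: has crab, so not vegetarian — reject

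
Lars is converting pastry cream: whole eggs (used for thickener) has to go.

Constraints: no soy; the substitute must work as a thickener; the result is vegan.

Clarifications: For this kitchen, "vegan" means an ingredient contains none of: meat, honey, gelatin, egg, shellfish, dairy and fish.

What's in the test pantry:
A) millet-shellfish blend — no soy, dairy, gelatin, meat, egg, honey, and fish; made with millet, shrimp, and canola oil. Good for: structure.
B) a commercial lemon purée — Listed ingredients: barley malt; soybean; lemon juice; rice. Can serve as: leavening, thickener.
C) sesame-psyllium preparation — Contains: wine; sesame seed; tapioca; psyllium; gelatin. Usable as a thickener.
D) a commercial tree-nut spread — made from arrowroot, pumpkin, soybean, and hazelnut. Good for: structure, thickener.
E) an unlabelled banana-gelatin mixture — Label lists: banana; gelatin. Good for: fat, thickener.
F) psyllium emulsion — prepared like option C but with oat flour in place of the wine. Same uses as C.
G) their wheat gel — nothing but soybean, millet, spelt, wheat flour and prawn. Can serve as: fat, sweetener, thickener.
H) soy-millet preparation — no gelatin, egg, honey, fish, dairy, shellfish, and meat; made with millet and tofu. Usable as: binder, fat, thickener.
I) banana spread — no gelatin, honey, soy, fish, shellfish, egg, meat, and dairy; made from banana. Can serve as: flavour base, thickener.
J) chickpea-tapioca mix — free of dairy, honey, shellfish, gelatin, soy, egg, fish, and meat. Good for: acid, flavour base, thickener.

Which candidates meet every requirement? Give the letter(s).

A: not usable as a thickener; has shrimp, so not vegan — no
B: has soybean, so not soy-free — reject
C: has gelatin, so not vegan — no
D: has soybean, so not soy-free — reject
E: has gelatin, so not vegan — out
F: has gelatin, so not vegan — out
G: has prawn, so not vegan; has soybean, so not soy-free — no
H: has tofu, so not soy-free — reject
I: no soy, vegan — keep
J: vegan, no soy — keep

I, J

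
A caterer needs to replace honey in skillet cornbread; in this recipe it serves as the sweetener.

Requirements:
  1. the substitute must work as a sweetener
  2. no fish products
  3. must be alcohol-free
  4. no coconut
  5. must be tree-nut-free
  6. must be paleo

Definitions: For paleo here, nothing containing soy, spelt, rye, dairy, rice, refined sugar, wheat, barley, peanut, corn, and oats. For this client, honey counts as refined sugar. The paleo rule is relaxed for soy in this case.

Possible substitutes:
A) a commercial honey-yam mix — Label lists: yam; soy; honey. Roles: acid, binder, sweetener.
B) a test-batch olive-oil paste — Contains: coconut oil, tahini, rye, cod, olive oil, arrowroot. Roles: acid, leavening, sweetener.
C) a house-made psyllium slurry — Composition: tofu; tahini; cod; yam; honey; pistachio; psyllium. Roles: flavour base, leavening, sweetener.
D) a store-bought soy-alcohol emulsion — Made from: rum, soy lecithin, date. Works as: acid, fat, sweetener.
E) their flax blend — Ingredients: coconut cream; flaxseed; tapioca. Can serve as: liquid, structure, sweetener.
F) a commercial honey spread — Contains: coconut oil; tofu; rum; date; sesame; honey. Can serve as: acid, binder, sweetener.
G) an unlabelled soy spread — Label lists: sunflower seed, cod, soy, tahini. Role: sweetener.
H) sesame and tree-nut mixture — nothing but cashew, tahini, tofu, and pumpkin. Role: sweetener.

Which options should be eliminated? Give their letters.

A, B, C, D, E, F, G, H

A: has honey, so not paleo — out
B: has rye, so not paleo; has cod, so not fish-free (and 1 more) — reject
C: has honey, so not paleo; has cod, so not fish-free (and 1 more) — no
D: has rum, so not alcohol-free — out
E: has coconut cream, so not coconut-free — out
F: has honey, so not paleo; has rum, so not alcohol-free (and 1 more) — reject
G: has cod, so not fish-free — no
H: has cashew, so not tree-nut-free — out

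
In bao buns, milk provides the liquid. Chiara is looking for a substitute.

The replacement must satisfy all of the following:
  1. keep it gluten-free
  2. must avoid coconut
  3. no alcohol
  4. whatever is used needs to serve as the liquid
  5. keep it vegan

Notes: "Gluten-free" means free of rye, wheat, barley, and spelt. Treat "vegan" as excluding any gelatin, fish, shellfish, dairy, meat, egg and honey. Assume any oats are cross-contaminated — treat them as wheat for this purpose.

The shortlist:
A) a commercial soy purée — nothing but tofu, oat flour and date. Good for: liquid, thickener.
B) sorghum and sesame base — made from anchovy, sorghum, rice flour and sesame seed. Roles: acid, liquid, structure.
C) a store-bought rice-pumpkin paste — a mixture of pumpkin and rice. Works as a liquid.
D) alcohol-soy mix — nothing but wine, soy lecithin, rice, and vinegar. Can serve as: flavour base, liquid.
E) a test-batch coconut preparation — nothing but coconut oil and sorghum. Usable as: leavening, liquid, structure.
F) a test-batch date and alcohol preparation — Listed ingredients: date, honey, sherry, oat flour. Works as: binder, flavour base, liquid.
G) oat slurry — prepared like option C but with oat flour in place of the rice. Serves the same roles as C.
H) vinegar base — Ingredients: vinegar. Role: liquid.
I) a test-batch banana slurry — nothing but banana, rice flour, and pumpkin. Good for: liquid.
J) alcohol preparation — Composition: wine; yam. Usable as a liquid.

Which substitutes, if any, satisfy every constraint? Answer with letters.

C, H, I

A: has oat flour, so not gluten-free — reject
B: has anchovy, so not vegan — out
C: only rice and pumpkin; none excluded — OK
D: has wine, so not alcohol-free — out
E: has coconut oil, so not coconut-free — out
F: has oat flour, so not gluten-free; has honey, so not vegan (and 1 more) — out
G: has oat flour, so not gluten-free — out
H: only vinegar; none excluded — keep
I: works as a liquid, vegan, no alcohol — OK
J: has wine, so not alcohol-free — no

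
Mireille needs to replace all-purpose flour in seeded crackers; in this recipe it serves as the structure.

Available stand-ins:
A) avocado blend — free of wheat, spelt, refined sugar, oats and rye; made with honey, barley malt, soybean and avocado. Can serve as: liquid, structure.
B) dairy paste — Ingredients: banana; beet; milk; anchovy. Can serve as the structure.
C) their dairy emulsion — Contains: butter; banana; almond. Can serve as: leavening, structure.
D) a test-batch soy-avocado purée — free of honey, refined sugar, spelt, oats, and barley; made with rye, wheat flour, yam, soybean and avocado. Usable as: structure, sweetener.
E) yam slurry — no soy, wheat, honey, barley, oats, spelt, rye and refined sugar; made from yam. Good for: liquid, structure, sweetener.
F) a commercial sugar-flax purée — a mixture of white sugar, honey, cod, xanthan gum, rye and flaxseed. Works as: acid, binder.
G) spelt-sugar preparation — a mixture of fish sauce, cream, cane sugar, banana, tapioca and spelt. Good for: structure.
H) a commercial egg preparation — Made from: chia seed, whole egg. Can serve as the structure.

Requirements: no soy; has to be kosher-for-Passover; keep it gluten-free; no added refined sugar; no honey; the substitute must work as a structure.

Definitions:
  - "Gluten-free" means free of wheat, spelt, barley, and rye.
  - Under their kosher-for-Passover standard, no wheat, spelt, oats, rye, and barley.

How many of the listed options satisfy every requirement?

4

A: has barley malt, so not gluten-free; has barley malt, so not kosher-for-Passover (and 2 more) — reject
B: every rule checks out — valid
C: all constraints satisfied — OK
D: has rye, so not gluten-free; has rye, so not kosher-for-Passover (and 1 more) — reject
E: works as a structure, gluten-free, no soy — valid
F: not usable as a structure; has rye, so not gluten-free (and 3 more) — no
G: has spelt, so not gluten-free; has spelt, so not kosher-for-Passover (and 1 more) — out
H: all constraints satisfied — valid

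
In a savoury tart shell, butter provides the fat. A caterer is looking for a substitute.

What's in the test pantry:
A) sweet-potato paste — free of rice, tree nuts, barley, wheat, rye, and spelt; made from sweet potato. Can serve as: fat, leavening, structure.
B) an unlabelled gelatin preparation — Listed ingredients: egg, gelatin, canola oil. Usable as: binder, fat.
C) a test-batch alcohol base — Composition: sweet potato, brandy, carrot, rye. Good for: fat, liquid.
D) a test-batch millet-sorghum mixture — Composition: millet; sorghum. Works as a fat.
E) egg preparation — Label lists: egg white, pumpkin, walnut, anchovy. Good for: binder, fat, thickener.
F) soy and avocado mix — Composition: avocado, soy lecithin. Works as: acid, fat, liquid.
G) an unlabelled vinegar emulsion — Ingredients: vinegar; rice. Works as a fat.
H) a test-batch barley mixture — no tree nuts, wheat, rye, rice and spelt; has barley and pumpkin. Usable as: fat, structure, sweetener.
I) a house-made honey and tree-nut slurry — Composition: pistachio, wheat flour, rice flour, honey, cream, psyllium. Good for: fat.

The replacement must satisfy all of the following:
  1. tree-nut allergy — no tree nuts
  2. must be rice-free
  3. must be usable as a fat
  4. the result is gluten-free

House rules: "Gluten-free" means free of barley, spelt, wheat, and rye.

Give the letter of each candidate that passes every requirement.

A: all constraints satisfied — valid
B: nothing on the exclusion list — keep
C: has rye, so not gluten-free — reject
D: no tree nuts, gluten-free — valid
E: has walnut, so not tree-nut-free — out
F: works as a fat, gluten-free, no tree nuts — keep
G: has rice, so not rice-free — reject
H: has barley, so not gluten-free — out
I: has wheat flour, so not gluten-free; has pistachio, so not tree-nut-free (and 1 more) — out

A, B, D, F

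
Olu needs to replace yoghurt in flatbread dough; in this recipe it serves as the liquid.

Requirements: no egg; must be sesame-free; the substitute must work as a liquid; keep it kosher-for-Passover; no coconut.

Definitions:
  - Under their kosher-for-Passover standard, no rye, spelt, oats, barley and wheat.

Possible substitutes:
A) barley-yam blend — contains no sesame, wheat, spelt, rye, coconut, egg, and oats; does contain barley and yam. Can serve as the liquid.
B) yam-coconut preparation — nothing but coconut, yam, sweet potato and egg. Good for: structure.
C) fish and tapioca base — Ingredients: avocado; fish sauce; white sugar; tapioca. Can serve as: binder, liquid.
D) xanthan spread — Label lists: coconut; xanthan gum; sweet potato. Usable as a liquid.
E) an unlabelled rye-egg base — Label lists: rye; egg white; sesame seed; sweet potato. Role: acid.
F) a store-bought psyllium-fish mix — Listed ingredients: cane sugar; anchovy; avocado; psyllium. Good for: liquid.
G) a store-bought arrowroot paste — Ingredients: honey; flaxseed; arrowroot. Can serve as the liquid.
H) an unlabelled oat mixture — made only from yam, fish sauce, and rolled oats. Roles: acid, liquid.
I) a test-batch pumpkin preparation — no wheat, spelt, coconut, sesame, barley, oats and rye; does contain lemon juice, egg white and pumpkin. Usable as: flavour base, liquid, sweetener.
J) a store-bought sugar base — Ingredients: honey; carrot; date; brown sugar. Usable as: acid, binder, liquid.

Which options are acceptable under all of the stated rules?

C, F, G, J

A: has barley, so not kosher-for-Passover — out
B: not usable as a liquid; has egg, so not egg-free (and 1 more) — reject
C: works as a liquid, no coconut, no egg — valid
D: has coconut, so not coconut-free — no
E: not usable as a liquid; has rye, so not kosher-for-Passover (and 2 more) — reject
F: anchovy and cane sugar etc. — none of it excluded — OK
G: only honey, flaxseed and arrowroot; none excluded — keep
H: has rolled oats, so not kosher-for-Passover — reject
I: has egg white, so not egg-free — reject
J: no coconut, kosher-for-Passover — OK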